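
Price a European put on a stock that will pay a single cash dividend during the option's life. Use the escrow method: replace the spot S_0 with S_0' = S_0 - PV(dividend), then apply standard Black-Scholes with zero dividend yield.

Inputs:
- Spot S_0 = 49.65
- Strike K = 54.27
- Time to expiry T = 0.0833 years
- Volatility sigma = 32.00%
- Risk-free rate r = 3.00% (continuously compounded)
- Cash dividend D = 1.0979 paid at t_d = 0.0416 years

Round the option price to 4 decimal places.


PV(D) = D * exp(-r * t_d) = 1.0979 * 0.99875278 = 1.09653068
S_0' = S_0 - PV(D) = 49.6500 - 1.09653068 = 48.55346932
d1 = (ln(S_0'/K) + (r + sigma^2/2)*T) / (sigma*sqrt(T)) = -1.13192651
d2 = d1 - sigma*sqrt(T) = -1.22428407
exp(-rT) = 0.99750412
N(-d1) = 0.87116733; N(-d2) = 0.88957746
P = K * exp(-rT) * N(-d2) - S_0' * N(-d1) = 54.2700 * 0.99750412 * 0.88957746 - 48.55346932 * 0.87116733 = 5.8587

Answer: Price = 5.8587


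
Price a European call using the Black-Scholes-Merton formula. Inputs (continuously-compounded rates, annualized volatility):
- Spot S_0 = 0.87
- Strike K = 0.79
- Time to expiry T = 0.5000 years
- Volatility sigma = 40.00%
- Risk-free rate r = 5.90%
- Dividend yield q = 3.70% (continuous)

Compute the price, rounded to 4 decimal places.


Answer: Price = 0.1411

Derivation:
d1 = (ln(S/K) + (r - q + 0.5*sigma^2) * T) / (sigma * sqrt(T)) = 0.52135077
d2 = d1 - sigma * sqrt(T) = 0.23850806
exp(-rT) = 0.97093088; exp(-qT) = 0.98167007
C = S_0 * exp(-qT) * N(d1) - K * exp(-rT) * N(d2)
N(d1) = 0.69893878; N(d2) = 0.59425647
C = 0.8700 * 0.98167007 * 0.69893878 - 0.7900 * 0.97093088 * 0.59425647 = 0.1411


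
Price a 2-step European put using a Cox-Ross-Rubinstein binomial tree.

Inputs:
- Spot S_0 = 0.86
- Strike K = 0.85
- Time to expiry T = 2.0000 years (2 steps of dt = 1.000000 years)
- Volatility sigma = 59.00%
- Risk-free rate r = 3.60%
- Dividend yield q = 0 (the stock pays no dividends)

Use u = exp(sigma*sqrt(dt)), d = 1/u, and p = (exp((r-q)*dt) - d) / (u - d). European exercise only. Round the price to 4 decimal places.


Answer: Price = V(0,0) = 0.2055

Derivation:
dt = T/N = 1.000000
u = exp(sigma*sqrt(dt)) = 1.803988; d = 1/u = 0.554327
p = (exp((r-q)*dt) - d) / (u - d) = 0.385967
Discount per step: exp(-r*dt) = 0.964640
Stock lattice S(k, i) with i counting down-moves:
  k=0: S(0,0) = 0.8600
  k=1: S(1,0) = 1.5514; S(1,1) = 0.4767
  k=2: S(2,0) = 2.7988; S(2,1) = 0.8600; S(2,2) = 0.2643
Terminal payoffs V(N, i) = max(K - S_T, 0):
  V(2,0) = 0.000000; V(2,1) = 0.000000; V(2,2) = 0.585740
Backward induction: V(k, i) = exp(-r*dt) * [p * V(k+1, i) + (1-p) * V(k+1, i+1)].
  V(1,0) = exp(-r*dt) * [p*0.000000 + (1-p)*0.000000] = 0.000000
  V(1,1) = exp(-r*dt) * [p*0.000000 + (1-p)*0.585740] = 0.346946
  V(0,0) = exp(-r*dt) * [p*0.000000 + (1-p)*0.346946] = 0.205503


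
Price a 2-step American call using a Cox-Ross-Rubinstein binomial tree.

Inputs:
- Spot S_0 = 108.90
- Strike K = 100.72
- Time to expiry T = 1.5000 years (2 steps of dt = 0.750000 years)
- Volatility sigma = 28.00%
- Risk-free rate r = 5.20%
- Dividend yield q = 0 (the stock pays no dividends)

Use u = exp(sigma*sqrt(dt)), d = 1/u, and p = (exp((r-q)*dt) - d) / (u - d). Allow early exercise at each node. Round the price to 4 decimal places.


dt = T/N = 0.750000
u = exp(sigma*sqrt(dt)) = 1.274415; d = 1/u = 0.784674
p = (exp((r-q)*dt) - d) / (u - d) = 0.520881
Discount per step: exp(-r*dt) = 0.961751
Stock lattice S(k, i) with i counting down-moves:
  k=0: S(0,0) = 108.9000
  k=1: S(1,0) = 138.7838; S(1,1) = 85.4510
  k=2: S(2,0) = 176.8681; S(2,1) = 108.9000; S(2,2) = 67.0512
Terminal payoffs V(N, i) = max(S_T - K, 0):
  V(2,0) = 76.148100; V(2,1) = 8.180000; V(2,2) = 0.000000
Backward induction: V(k, i) = exp(-r*dt) * [p * V(k+1, i) + (1-p) * V(k+1, i+1)]; then take max(V_cont, immediate exercise) for American.
  V(1,0) = exp(-r*dt) * [p*76.148100 + (1-p)*8.180000] = 41.916243; exercise = 38.063775; V(1,0) = max -> 41.916243
  V(1,1) = exp(-r*dt) * [p*8.180000 + (1-p)*0.000000] = 4.097831; exercise = 0.000000; V(1,1) = max -> 4.097831
  V(0,0) = exp(-r*dt) * [p*41.916243 + (1-p)*4.097831] = 22.886505; exercise = 8.180000; V(0,0) = max -> 22.886505

Answer: Price = V(0,0) = 22.8865


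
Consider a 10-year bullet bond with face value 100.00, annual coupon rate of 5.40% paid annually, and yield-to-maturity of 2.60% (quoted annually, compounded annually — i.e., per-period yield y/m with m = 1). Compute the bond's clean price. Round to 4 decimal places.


Answer: Price = 124.3796

Derivation:
Coupon per period c = face * coupon_rate / m = 5.400000
Periods per year m = 1; per-period yield y/m = 0.026000
Number of cashflows N = 10
Cashflows (t years, CF_t, discount factor 1/(1+y/m)^(m*t), PV):
  t = 1.0000: CF_t = 5.400000, DF = 0.974659, PV = 5.263158
  t = 2.0000: CF_t = 5.400000, DF = 0.949960, PV = 5.129784
  t = 3.0000: CF_t = 5.400000, DF = 0.925887, PV = 4.999789
  t = 4.0000: CF_t = 5.400000, DF = 0.902424, PV = 4.873089
  t = 5.0000: CF_t = 5.400000, DF = 0.879555, PV = 4.749599
  t = 6.0000: CF_t = 5.400000, DF = 0.857266, PV = 4.629239
  t = 7.0000: CF_t = 5.400000, DF = 0.835542, PV = 4.511929
  t = 8.0000: CF_t = 5.400000, DF = 0.814369, PV = 4.397591
  t = 9.0000: CF_t = 5.400000, DF = 0.793732, PV = 4.286151
  t = 10.0000: CF_t = 105.400000, DF = 0.773618, PV = 81.539305
Price P = sum_t PV_t = 124.379633


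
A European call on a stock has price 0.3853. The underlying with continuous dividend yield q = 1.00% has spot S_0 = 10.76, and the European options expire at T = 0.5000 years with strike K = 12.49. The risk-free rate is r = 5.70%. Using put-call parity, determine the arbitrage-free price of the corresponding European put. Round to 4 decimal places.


Answer: Put price = 1.8180

Derivation:
Put-call parity: C - P = S_0 * exp(-qT) - K * exp(-rT).
S_0 * exp(-qT) = 10.7600 * 0.99501248 = 10.70633428
K * exp(-rT) = 12.4900 * 0.97190229 = 12.13905965
P = C - S*exp(-qT) + K*exp(-rT)
P = 0.3853 - 10.70633428 + 12.13905965 = 1.8180


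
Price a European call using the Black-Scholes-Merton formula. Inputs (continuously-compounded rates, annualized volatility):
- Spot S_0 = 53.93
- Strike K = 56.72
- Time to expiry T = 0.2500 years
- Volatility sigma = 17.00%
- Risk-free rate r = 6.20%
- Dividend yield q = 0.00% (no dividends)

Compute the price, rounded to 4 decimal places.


Answer: Price = 1.0568

Derivation:
d1 = (ln(S/K) + (r - q + 0.5*sigma^2) * T) / (sigma * sqrt(T)) = -0.36855850
d2 = d1 - sigma * sqrt(T) = -0.45355850
exp(-rT) = 0.98461951; exp(-qT) = 1.00000000
C = S_0 * exp(-qT) * N(d1) - K * exp(-rT) * N(d2)
N(d1) = 0.35622842; N(d2) = 0.32507331
C = 53.9300 * 1.00000000 * 0.35622842 - 56.7200 * 0.98461951 * 0.32507331 = 1.0568


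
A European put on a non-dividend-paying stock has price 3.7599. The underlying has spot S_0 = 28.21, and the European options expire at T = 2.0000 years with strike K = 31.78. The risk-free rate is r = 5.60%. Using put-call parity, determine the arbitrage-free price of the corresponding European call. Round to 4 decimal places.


Put-call parity: C - P = S_0 * exp(-qT) - K * exp(-rT).
S_0 * exp(-qT) = 28.2100 * 1.00000000 = 28.21000000
K * exp(-rT) = 31.7800 * 0.89404426 = 28.41272650
C = P + S*exp(-qT) - K*exp(-rT)
C = 3.7599 + 28.21000000 - 28.41272650 = 3.5572

Answer: Call price = 3.5572


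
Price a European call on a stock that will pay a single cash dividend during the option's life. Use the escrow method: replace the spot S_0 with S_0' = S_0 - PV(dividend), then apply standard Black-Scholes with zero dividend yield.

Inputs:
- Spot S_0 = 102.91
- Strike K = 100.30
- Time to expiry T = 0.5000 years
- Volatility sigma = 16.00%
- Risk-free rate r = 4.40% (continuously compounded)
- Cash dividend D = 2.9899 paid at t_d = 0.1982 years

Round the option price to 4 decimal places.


PV(D) = D * exp(-r * t_d) = 2.9899 * 0.99131712 = 2.96393904
S_0' = S_0 - PV(D) = 102.9100 - 2.96393904 = 99.94606096
d1 = (ln(S_0'/K) + (r + sigma^2/2)*T) / (sigma*sqrt(T)) = 0.21977723
d2 = d1 - sigma*sqrt(T) = 0.10664014
exp(-rT) = 0.97824024
N(d1) = 0.58697767; N(d2) = 0.54246277
C = S_0' * N(d1) - K * exp(-rT) * N(d2) = 99.94606096 * 0.58697767 - 100.3000 * 0.97824024 * 0.54246277 = 5.4410

Answer: Price = 5.4410


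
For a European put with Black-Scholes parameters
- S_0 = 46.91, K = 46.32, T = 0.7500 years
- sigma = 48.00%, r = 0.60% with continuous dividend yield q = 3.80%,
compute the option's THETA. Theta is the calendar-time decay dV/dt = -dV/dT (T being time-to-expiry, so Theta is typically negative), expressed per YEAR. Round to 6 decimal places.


Answer: Theta = -5.537133

Derivation:
d1 = 0.1805591738; d2 = -0.2351330200
phi(d1) = 0.3924919149; exp(-qT) = 0.9719022941; exp(-rT) = 0.9955101098
Theta = -S*exp(-qT)*phi(d1)*sigma/(2*sqrt(T)) + r*K*exp(-rT)*N(-d2) - q*S*exp(-qT)*N(-d1)
N(-d1) = 0.4283568018; N(-d2) = 0.5929472546; sqrt(T) = 0.8660254038
Term 1 = -46.9100 * 0.9719022941 * 0.3924919149 * 0.4800 / (2 * 0.8660254038) = -4.9590600261
Term 2 = 0.0060 * 46.3200 * 0.9955101098 * 0.5929472546 = 0.1640520035
Term 3 = -0.0380 * 46.9100 * 0.9719022941 * 0.4283568018 = -0.7421254140
Theta = -4.9590600261 + (0.1640520035) + (-0.7421254140) = -5.537133


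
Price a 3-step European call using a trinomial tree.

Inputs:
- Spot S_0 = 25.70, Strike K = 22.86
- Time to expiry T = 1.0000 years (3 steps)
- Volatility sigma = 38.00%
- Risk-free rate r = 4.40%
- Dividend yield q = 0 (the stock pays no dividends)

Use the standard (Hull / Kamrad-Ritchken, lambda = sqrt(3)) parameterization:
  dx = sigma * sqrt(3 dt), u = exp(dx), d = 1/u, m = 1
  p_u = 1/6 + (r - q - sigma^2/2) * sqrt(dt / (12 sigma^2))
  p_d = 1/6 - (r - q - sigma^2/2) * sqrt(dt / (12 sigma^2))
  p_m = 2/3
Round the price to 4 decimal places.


dt = T/N = 0.333333; dx = sigma*sqrt(3*dt) = 0.380000
u = exp(dx) = 1.462285; d = 1/u = 0.683861
p_u = 0.154298, p_m = 0.666667, p_d = 0.179035
Discount per step: exp(-r*dt) = 0.985440
Stock lattice S(k, j) with j the centered position index:
  k=0: S(0,+0) = 25.7000
  k=1: S(1,-1) = 17.5752; S(1,+0) = 25.7000; S(1,+1) = 37.5807
  k=2: S(2,-2) = 12.0190; S(2,-1) = 17.5752; S(2,+0) = 25.7000; S(2,+1) = 37.5807; S(2,+2) = 54.9537
  k=3: S(3,-3) = 8.2193; S(3,-2) = 12.0190; S(3,-1) = 17.5752; S(3,+0) = 25.7000; S(3,+1) = 37.5807; S(3,+2) = 54.9537; S(3,+3) = 80.3579
Terminal payoffs V(N, j) = max(S_T - K, 0):
  V(3,-3) = 0.000000; V(3,-2) = 0.000000; V(3,-1) = 0.000000; V(3,+0) = 2.840000; V(3,+1) = 14.720714; V(3,+2) = 32.093699; V(3,+3) = 57.497947
Backward induction: V(k, j) = exp(-r*dt) * [p_u * V(k+1, j+1) + p_m * V(k+1, j) + p_d * V(k+1, j-1)]
  V(2,-2) = exp(-r*dt) * [p_u*0.000000 + p_m*0.000000 + p_d*0.000000] = 0.000000
  V(2,-1) = exp(-r*dt) * [p_u*2.840000 + p_m*0.000000 + p_d*0.000000] = 0.431827
  V(2,+0) = exp(-r*dt) * [p_u*14.720714 + p_m*2.840000 + p_d*0.000000] = 4.104077
  V(2,+1) = exp(-r*dt) * [p_u*32.093699 + p_m*14.720714 + p_d*2.840000] = 15.051883
  V(2,+2) = exp(-r*dt) * [p_u*57.497947 + p_m*32.093699 + p_d*14.720714] = 32.424098
  V(1,-1) = exp(-r*dt) * [p_u*4.104077 + p_m*0.431827 + p_d*0.000000] = 0.907725
  V(1,+0) = exp(-r*dt) * [p_u*15.051883 + p_m*4.104077 + p_d*0.431827] = 5.061067
  V(1,+1) = exp(-r*dt) * [p_u*32.424098 + p_m*15.051883 + p_d*4.104077] = 15.542704
  V(0,+0) = exp(-r*dt) * [p_u*15.542704 + p_m*5.061067 + p_d*0.907725] = 5.848363

Answer: Price = V(0,0) = 5.8484


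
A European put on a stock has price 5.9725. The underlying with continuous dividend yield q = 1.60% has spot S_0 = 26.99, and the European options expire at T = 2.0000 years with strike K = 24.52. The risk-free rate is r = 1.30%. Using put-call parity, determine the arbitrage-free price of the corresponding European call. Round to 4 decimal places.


Answer: Call price = 8.2218

Derivation:
Put-call parity: C - P = S_0 * exp(-qT) - K * exp(-rT).
S_0 * exp(-qT) = 26.9900 * 0.96850658 = 26.13999265
K * exp(-rT) = 24.5200 * 0.97433509 = 23.89069640
C = P + S*exp(-qT) - K*exp(-rT)
C = 5.9725 + 26.13999265 - 23.89069640 = 8.2218


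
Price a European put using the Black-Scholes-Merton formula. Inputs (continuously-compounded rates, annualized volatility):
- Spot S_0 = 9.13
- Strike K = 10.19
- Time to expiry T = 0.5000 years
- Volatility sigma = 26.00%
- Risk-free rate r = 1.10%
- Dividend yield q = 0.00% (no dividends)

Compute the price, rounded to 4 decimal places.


Answer: Price = 1.3177

Derivation:
d1 = (ln(S/K) + (r - q + 0.5*sigma^2) * T) / (sigma * sqrt(T)) = -0.47561717
d2 = d1 - sigma * sqrt(T) = -0.65946493
exp(-rT) = 0.99451510; exp(-qT) = 1.00000000
P = K * exp(-rT) * N(-d2) - S_0 * exp(-qT) * N(-d1)
N(-d1) = 0.68282643; N(-d2) = 0.74520137
P = 10.1900 * 0.99451510 * 0.74520137 - 9.1300 * 1.00000000 * 0.68282643 = 1.3177


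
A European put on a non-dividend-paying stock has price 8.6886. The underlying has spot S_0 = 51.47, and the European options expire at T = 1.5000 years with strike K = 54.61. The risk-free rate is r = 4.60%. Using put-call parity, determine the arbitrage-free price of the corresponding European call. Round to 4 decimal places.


Answer: Call price = 9.1896

Derivation:
Put-call parity: C - P = S_0 * exp(-qT) - K * exp(-rT).
S_0 * exp(-qT) = 51.4700 * 1.00000000 = 51.47000000
K * exp(-rT) = 54.6100 * 0.93332668 = 50.96897000
C = P + S*exp(-qT) - K*exp(-rT)
C = 8.6886 + 51.47000000 - 50.96897000 = 9.1896


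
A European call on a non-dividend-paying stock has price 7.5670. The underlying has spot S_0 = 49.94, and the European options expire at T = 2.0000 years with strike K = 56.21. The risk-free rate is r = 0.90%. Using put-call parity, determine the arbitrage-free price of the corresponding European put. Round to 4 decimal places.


Answer: Put price = 12.8343

Derivation:
Put-call parity: C - P = S_0 * exp(-qT) - K * exp(-rT).
S_0 * exp(-qT) = 49.9400 * 1.00000000 = 49.94000000
K * exp(-rT) = 56.2100 * 0.98216103 = 55.20727163
P = C - S*exp(-qT) + K*exp(-rT)
P = 7.5670 - 49.94000000 + 55.20727163 = 12.8343


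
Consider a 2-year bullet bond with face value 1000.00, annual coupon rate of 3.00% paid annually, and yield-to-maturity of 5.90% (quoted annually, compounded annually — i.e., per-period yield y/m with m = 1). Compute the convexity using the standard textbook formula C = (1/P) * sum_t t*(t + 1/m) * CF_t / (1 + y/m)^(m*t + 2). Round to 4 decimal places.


Answer: Convexity = 5.2433

Derivation:
Coupon per period c = face * coupon_rate / m = 30.000000
Periods per year m = 1; per-period yield y/m = 0.059000
Number of cashflows N = 2
Cashflows (t years, CF_t, discount factor 1/(1+y/m)^(m*t), PV):
  t = 1.0000: CF_t = 30.000000, DF = 0.944287, PV = 28.328612
  t = 2.0000: CF_t = 1030.000000, DF = 0.891678, PV = 918.428400
Price P = sum_t PV_t = 946.757011
Convexity numerator sum_t t*(t + 1/m) * CF_t / (1+y/m)^(m*t + 2):
  t = 1.0000: term = 50.520003
  t = 2.0000: term = 4913.654710
Convexity = (1/P) * sum = 4964.174713 / 946.757011 = 5.243346


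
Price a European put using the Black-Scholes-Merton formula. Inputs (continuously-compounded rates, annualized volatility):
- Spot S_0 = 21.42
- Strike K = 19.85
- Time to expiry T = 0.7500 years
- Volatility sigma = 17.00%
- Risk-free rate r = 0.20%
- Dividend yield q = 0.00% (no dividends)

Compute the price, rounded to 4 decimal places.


Answer: Price = 0.5741

Derivation:
d1 = (ln(S/K) + (r - q + 0.5*sigma^2) * T) / (sigma * sqrt(T)) = 0.60084203
d2 = d1 - sigma * sqrt(T) = 0.45361771
exp(-rT) = 0.99850112; exp(-qT) = 1.00000000
P = K * exp(-rT) * N(-d2) - S_0 * exp(-qT) * N(-d1)
N(-d1) = 0.27397260; N(-d2) = 0.32505200
P = 19.8500 * 0.99850112 * 0.32505200 - 21.4200 * 1.00000000 * 0.27397260 = 0.5741


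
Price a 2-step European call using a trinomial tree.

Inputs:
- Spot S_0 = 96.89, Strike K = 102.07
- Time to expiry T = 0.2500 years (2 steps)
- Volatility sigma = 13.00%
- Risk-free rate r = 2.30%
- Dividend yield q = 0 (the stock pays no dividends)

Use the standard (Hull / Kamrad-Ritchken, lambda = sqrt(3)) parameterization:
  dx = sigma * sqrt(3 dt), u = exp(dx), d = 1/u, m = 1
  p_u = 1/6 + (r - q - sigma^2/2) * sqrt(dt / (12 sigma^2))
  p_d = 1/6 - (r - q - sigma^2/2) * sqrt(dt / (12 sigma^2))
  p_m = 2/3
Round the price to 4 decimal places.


Answer: Price = V(0,0) = 1.0365

Derivation:
dt = T/N = 0.125000; dx = sigma*sqrt(3*dt) = 0.079608
u = exp(dx) = 1.082863; d = 1/u = 0.923478
p_u = 0.178090, p_m = 0.666667, p_d = 0.155244
Discount per step: exp(-r*dt) = 0.997129
Stock lattice S(k, j) with j the centered position index:
  k=0: S(0,+0) = 96.8900
  k=1: S(1,-1) = 89.4758; S(1,+0) = 96.8900; S(1,+1) = 104.9186
  k=2: S(2,-2) = 82.6289; S(2,-1) = 89.4758; S(2,+0) = 96.8900; S(2,+1) = 104.9186; S(2,+2) = 113.6125
Terminal payoffs V(N, j) = max(S_T - K, 0):
  V(2,-2) = 0.000000; V(2,-1) = 0.000000; V(2,+0) = 0.000000; V(2,+1) = 2.848592; V(2,+2) = 11.542456
Backward induction: V(k, j) = exp(-r*dt) * [p_u * V(k+1, j+1) + p_m * V(k+1, j) + p_d * V(k+1, j-1)]
  V(1,-1) = exp(-r*dt) * [p_u*0.000000 + p_m*0.000000 + p_d*0.000000] = 0.000000
  V(1,+0) = exp(-r*dt) * [p_u*2.848592 + p_m*0.000000 + p_d*0.000000] = 0.505849
  V(1,+1) = exp(-r*dt) * [p_u*11.542456 + p_m*2.848592 + p_d*0.000000] = 3.943301
  V(0,+0) = exp(-r*dt) * [p_u*3.943301 + p_m*0.505849 + p_d*0.000000] = 1.036510


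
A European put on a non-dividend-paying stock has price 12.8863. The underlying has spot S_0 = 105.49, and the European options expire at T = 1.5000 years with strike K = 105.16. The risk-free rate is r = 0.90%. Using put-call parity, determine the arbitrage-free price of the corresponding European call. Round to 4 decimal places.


Answer: Call price = 14.6264

Derivation:
Put-call parity: C - P = S_0 * exp(-qT) - K * exp(-rT).
S_0 * exp(-qT) = 105.4900 * 1.00000000 = 105.49000000
K * exp(-rT) = 105.1600 * 0.98659072 = 103.74987973
C = P + S*exp(-qT) - K*exp(-rT)
C = 12.8863 + 105.49000000 - 103.74987973 = 14.6264


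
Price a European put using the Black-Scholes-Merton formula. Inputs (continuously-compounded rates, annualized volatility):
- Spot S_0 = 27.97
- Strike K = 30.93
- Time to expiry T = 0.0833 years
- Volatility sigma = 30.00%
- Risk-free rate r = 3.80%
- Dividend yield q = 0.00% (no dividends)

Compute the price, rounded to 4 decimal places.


Answer: Price = 3.0281

Derivation:
d1 = (ln(S/K) + (r - q + 0.5*sigma^2) * T) / (sigma * sqrt(T)) = -1.08194195
d2 = d1 - sigma * sqrt(T) = -1.16852717
exp(-rT) = 0.99683960; exp(-qT) = 1.00000000
P = K * exp(-rT) * N(-d2) - S_0 * exp(-qT) * N(-d1)
N(-d1) = 0.86036084; N(-d2) = 0.87870291
P = 30.9300 * 0.99683960 * 0.87870291 - 27.9700 * 1.00000000 * 0.86036084 = 3.0281


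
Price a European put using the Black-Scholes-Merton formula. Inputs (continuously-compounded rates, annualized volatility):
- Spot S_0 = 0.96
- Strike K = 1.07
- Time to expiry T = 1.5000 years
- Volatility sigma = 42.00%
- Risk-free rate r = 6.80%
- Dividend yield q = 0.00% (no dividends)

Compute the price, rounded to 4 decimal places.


d1 = (ln(S/K) + (r - q + 0.5*sigma^2) * T) / (sigma * sqrt(T)) = 0.24459780
d2 = d1 - sigma * sqrt(T) = -0.26979505
exp(-rT) = 0.90302955; exp(-qT) = 1.00000000
P = K * exp(-rT) * N(-d2) - S_0 * exp(-qT) * N(-d1)
N(-d1) = 0.40338393; N(-d2) = 0.60634103
P = 1.0700 * 0.90302955 * 0.60634103 - 0.9600 * 1.00000000 * 0.40338393 = 0.1986

Answer: Price = 0.1986


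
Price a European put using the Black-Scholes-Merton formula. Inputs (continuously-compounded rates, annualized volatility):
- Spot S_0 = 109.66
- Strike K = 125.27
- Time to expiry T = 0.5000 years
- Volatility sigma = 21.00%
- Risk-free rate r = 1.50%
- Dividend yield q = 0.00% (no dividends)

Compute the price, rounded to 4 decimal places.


d1 = (ln(S/K) + (r - q + 0.5*sigma^2) * T) / (sigma * sqrt(T)) = -0.77149887
d2 = d1 - sigma * sqrt(T) = -0.91999130
exp(-rT) = 0.99252805; exp(-qT) = 1.00000000
P = K * exp(-rT) * N(-d2) - S_0 * exp(-qT) * N(-d1)
N(-d1) = 0.77979436; N(-d2) = 0.82121135
P = 125.2700 * 0.99252805 * 0.82121135 - 109.6600 * 1.00000000 * 0.77979436 = 16.5922

Answer: Price = 16.5922


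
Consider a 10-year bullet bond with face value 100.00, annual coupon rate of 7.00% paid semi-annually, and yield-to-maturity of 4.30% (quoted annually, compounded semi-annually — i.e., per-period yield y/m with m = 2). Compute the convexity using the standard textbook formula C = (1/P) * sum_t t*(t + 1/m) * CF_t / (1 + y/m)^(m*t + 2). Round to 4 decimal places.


Coupon per period c = face * coupon_rate / m = 3.500000
Periods per year m = 2; per-period yield y/m = 0.021500
Number of cashflows N = 20
Cashflows (t years, CF_t, discount factor 1/(1+y/m)^(m*t), PV):
  t = 0.5000: CF_t = 3.500000, DF = 0.978953, PV = 3.426334
  t = 1.0000: CF_t = 3.500000, DF = 0.958348, PV = 3.354218
  t = 1.5000: CF_t = 3.500000, DF = 0.938177, PV = 3.283620
  t = 2.0000: CF_t = 3.500000, DF = 0.918431, PV = 3.214508
  t = 2.5000: CF_t = 3.500000, DF = 0.899100, PV = 3.146851
  t = 3.0000: CF_t = 3.500000, DF = 0.880177, PV = 3.080618
  t = 3.5000: CF_t = 3.500000, DF = 0.861651, PV = 3.015779
  t = 4.0000: CF_t = 3.500000, DF = 0.843515, PV = 2.952304
  t = 4.5000: CF_t = 3.500000, DF = 0.825762, PV = 2.890165
  t = 5.0000: CF_t = 3.500000, DF = 0.808381, PV = 2.829335
  t = 5.5000: CF_t = 3.500000, DF = 0.791367, PV = 2.769784
  t = 6.0000: CF_t = 3.500000, DF = 0.774711, PV = 2.711487
  t = 6.5000: CF_t = 3.500000, DF = 0.758405, PV = 2.654417
  t = 7.0000: CF_t = 3.500000, DF = 0.742442, PV = 2.598549
  t = 7.5000: CF_t = 3.500000, DF = 0.726816, PV = 2.543856
  t = 8.0000: CF_t = 3.500000, DF = 0.711518, PV = 2.490314
  t = 8.5000: CF_t = 3.500000, DF = 0.696543, PV = 2.437899
  t = 9.0000: CF_t = 3.500000, DF = 0.681882, PV = 2.386588
  t = 9.5000: CF_t = 3.500000, DF = 0.667530, PV = 2.336356
  t = 10.0000: CF_t = 103.500000, DF = 0.653480, PV = 67.635224
Price P = sum_t PV_t = 121.758206
Convexity numerator sum_t t*(t + 1/m) * CF_t / (1+y/m)^(m*t + 2):
  t = 0.5000: term = 1.641810
  t = 1.0000: term = 4.821763
  t = 1.5000: term = 9.440553
  t = 2.0000: term = 15.403089
  t = 2.5000: term = 22.618339
  t = 3.0000: term = 30.999192
  t = 3.5000: term = 40.462316
  t = 4.0000: term = 50.928026
  t = 4.5000: term = 62.320149
  t = 5.0000: term = 74.565904
  t = 5.5000: term = 87.595775
  t = 6.0000: term = 101.343397
  t = 6.5000: term = 115.745436
  t = 7.0000: term = 130.741485
  t = 7.5000: term = 146.273950
  t = 8.0000: term = 162.287952
  t = 8.5000: term = 178.731225
  t = 9.0000: term = 195.554016
  t = 9.5000: term = 212.708997
  t = 10.0000: term = 6805.898807
Convexity = (1/P) * sum = 8450.082181 / 121.758206 = 69.400515

Answer: Convexity = 69.4005


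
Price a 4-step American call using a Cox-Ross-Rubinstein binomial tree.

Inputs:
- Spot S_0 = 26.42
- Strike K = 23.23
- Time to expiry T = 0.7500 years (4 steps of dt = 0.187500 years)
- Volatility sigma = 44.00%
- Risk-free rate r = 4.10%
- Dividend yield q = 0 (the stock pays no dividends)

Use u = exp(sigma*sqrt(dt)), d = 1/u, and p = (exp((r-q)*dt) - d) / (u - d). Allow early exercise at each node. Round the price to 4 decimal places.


dt = T/N = 0.187500
u = exp(sigma*sqrt(dt)) = 1.209885; d = 1/u = 0.826525
p = (exp((r-q)*dt) - d) / (u - d) = 0.472642
Discount per step: exp(-r*dt) = 0.992342
Stock lattice S(k, i) with i counting down-moves:
  k=0: S(0,0) = 26.4200
  k=1: S(1,0) = 31.9652; S(1,1) = 21.8368
  k=2: S(2,0) = 38.6742; S(2,1) = 26.4200; S(2,2) = 18.0486
  k=3: S(3,0) = 46.7913; S(3,1) = 31.9652; S(3,2) = 21.8368; S(3,3) = 14.9176
  k=4: S(4,0) = 56.6122; S(4,1) = 38.6742; S(4,2) = 26.4200; S(4,3) = 18.0486; S(4,4) = 12.3298
Terminal payoffs V(N, i) = max(S_T - K, 0):
  V(4,0) = 33.382152; V(4,1) = 15.444191; V(4,2) = 3.190000; V(4,3) = 0.000000; V(4,4) = 0.000000
Backward induction: V(k, i) = exp(-r*dt) * [p * V(k+1, i) + (1-p) * V(k+1, i+1)]; then take max(V_cont, immediate exercise) for American.
  V(3,0) = exp(-r*dt) * [p*33.382152 + (1-p)*15.444191] = 23.739232; exercise = 23.561336; V(3,0) = max -> 23.739232
  V(3,1) = exp(-r*dt) * [p*15.444191 + (1-p)*3.190000] = 8.913066; exercise = 8.735170; V(3,1) = max -> 8.913066
  V(3,2) = exp(-r*dt) * [p*3.190000 + (1-p)*0.000000] = 1.496183; exercise = 0.000000; V(3,2) = max -> 1.496183
  V(3,3) = exp(-r*dt) * [p*0.000000 + (1-p)*0.000000] = 0.000000; exercise = 0.000000; V(3,3) = max -> 0.000000
  V(2,0) = exp(-r*dt) * [p*23.739232 + (1-p)*8.913066] = 15.798621; exercise = 15.444191; V(2,0) = max -> 15.798621
  V(2,1) = exp(-r*dt) * [p*8.913066 + (1-p)*1.496183] = 4.963413; exercise = 3.190000; V(2,1) = max -> 4.963413
  V(2,2) = exp(-r*dt) * [p*1.496183 + (1-p)*0.000000] = 0.701744; exercise = 0.000000; V(2,2) = max -> 0.701744
  V(1,0) = exp(-r*dt) * [p*15.798621 + (1-p)*4.963413] = 10.007363; exercise = 8.735170; V(1,0) = max -> 10.007363
  V(1,1) = exp(-r*dt) * [p*4.963413 + (1-p)*0.701744] = 2.695190; exercise = 0.000000; V(1,1) = max -> 2.695190
  V(0,0) = exp(-r*dt) * [p*10.007363 + (1-p)*2.695190] = 6.104126; exercise = 3.190000; V(0,0) = max -> 6.104126

Answer: Price = V(0,0) = 6.1041


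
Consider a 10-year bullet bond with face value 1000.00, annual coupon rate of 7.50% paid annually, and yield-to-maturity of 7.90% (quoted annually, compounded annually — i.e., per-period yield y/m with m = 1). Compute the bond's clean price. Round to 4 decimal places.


Answer: Price = 973.0382

Derivation:
Coupon per period c = face * coupon_rate / m = 75.000000
Periods per year m = 1; per-period yield y/m = 0.079000
Number of cashflows N = 10
Cashflows (t years, CF_t, discount factor 1/(1+y/m)^(m*t), PV):
  t = 1.0000: CF_t = 75.000000, DF = 0.926784, PV = 69.508804
  t = 2.0000: CF_t = 75.000000, DF = 0.858929, PV = 64.419652
  t = 3.0000: CF_t = 75.000000, DF = 0.796041, PV = 59.703107
  t = 4.0000: CF_t = 75.000000, DF = 0.737758, PV = 55.331887
  t = 5.0000: CF_t = 75.000000, DF = 0.683743, PV = 51.280711
  t = 6.0000: CF_t = 75.000000, DF = 0.633682, PV = 47.526146
  t = 7.0000: CF_t = 75.000000, DF = 0.587286, PV = 44.046474
  t = 8.0000: CF_t = 75.000000, DF = 0.544288, PV = 40.821570
  t = 9.0000: CF_t = 75.000000, DF = 0.504437, PV = 37.832781
  t = 10.0000: CF_t = 1075.000000, DF = 0.467504, PV = 502.567057
Price P = sum_t PV_t = 973.038189


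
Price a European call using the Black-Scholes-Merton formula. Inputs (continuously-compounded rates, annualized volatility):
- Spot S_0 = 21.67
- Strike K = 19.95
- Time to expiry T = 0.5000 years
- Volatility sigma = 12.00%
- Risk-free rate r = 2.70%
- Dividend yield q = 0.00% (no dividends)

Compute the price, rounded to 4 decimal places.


d1 = (ln(S/K) + (r - q + 0.5*sigma^2) * T) / (sigma * sqrt(T)) = 1.17615042
d2 = d1 - sigma * sqrt(T) = 1.09129760
exp(-rT) = 0.98659072; exp(-qT) = 1.00000000
C = S_0 * exp(-qT) * N(d1) - K * exp(-rT) * N(d2)
N(d1) = 0.88023261; N(d2) = 0.86242902
C = 21.6700 * 1.00000000 * 0.88023261 - 19.9500 * 0.98659072 * 0.86242902 = 2.0999

Answer: Price = 2.0999


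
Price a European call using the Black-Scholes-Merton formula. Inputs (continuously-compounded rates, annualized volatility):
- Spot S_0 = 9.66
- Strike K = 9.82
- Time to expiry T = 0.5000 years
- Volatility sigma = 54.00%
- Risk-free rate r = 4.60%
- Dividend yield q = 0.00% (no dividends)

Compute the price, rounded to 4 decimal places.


Answer: Price = 1.4897

Derivation:
d1 = (ln(S/K) + (r - q + 0.5*sigma^2) * T) / (sigma * sqrt(T)) = 0.20813171
d2 = d1 - sigma * sqrt(T) = -0.17370595
exp(-rT) = 0.97726248; exp(-qT) = 1.00000000
C = S_0 * exp(-qT) * N(d1) - K * exp(-rT) * N(d2)
N(d1) = 0.58243694; N(d2) = 0.43104828
C = 9.6600 * 1.00000000 * 0.58243694 - 9.8200 * 0.97726248 * 0.43104828 = 1.4897


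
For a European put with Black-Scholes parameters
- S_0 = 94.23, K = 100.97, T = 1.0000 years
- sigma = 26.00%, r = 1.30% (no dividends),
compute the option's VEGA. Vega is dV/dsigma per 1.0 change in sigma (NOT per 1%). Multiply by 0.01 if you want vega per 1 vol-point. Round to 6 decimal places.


d1 = -0.0857109261; d2 = -0.3457109261
phi(d1) = 0.3974795810; exp(-qT) = 1.0000000000; exp(-rT) = 0.9870841350
Vega = S * exp(-qT) * phi(d1) * sqrt(T) = 94.2300 * 1.0000000000 * 0.3974795810 * 1.0000000000 = 37.454501

Answer: Vega = 37.454501


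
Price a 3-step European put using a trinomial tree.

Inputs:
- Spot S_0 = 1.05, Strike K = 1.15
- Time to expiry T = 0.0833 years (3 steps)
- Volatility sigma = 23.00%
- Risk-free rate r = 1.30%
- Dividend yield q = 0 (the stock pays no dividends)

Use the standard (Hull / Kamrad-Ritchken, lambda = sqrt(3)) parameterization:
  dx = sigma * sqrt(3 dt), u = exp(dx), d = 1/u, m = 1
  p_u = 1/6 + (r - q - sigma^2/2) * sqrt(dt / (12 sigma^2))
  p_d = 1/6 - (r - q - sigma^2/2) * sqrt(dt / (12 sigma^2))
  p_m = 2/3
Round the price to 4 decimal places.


dt = T/N = 0.027767; dx = sigma*sqrt(3*dt) = 0.066382
u = exp(dx) = 1.068635; d = 1/u = 0.935773
p_u = 0.163854, p_m = 0.666667, p_d = 0.169480
Discount per step: exp(-r*dt) = 0.999639
Stock lattice S(k, j) with j the centered position index:
  k=0: S(0,+0) = 1.0500
  k=1: S(1,-1) = 0.9826; S(1,+0) = 1.0500; S(1,+1) = 1.1221
  k=2: S(2,-2) = 0.9195; S(2,-1) = 0.9826; S(2,+0) = 1.0500; S(2,+1) = 1.1221; S(2,+2) = 1.1991
  k=3: S(3,-3) = 0.8604; S(3,-2) = 0.9195; S(3,-1) = 0.9826; S(3,+0) = 1.0500; S(3,+1) = 1.1221; S(3,+2) = 1.1991; S(3,+3) = 1.2814
Terminal payoffs V(N, j) = max(K - S_T, 0):
  V(3,-3) = 0.289598; V(3,-2) = 0.230545; V(3,-1) = 0.167438; V(3,+0) = 0.100000; V(3,+1) = 0.027933; V(3,+2) = 0.000000; V(3,+3) = 0.000000
Backward induction: V(k, j) = exp(-r*dt) * [p_u * V(k+1, j+1) + p_m * V(k+1, j) + p_d * V(k+1, j-1)]
  V(2,-2) = exp(-r*dt) * [p_u*0.167438 + p_m*0.230545 + p_d*0.289598] = 0.230130
  V(2,-1) = exp(-r*dt) * [p_u*0.100000 + p_m*0.167438 + p_d*0.230545] = 0.167023
  V(2,+0) = exp(-r*dt) * [p_u*0.027933 + p_m*0.100000 + p_d*0.167438] = 0.099585
  V(2,+1) = exp(-r*dt) * [p_u*0.000000 + p_m*0.027933 + p_d*0.100000] = 0.035557
  V(2,+2) = exp(-r*dt) * [p_u*0.000000 + p_m*0.000000 + p_d*0.027933] = 0.004732
  V(1,-1) = exp(-r*dt) * [p_u*0.099585 + p_m*0.167023 + p_d*0.230130] = 0.166608
  V(1,+0) = exp(-r*dt) * [p_u*0.035557 + p_m*0.099585 + p_d*0.167023] = 0.100487
  V(1,+1) = exp(-r*dt) * [p_u*0.004732 + p_m*0.035557 + p_d*0.099585] = 0.041343
  V(0,+0) = exp(-r*dt) * [p_u*0.041343 + p_m*0.100487 + p_d*0.166608] = 0.101965

Answer: Price = V(0,0) = 0.1020


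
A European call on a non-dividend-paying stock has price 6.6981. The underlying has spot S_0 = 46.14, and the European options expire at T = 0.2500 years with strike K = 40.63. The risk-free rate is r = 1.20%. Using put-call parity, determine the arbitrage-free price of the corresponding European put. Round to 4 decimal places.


Put-call parity: C - P = S_0 * exp(-qT) - K * exp(-rT).
S_0 * exp(-qT) = 46.1400 * 1.00000000 = 46.14000000
K * exp(-rT) = 40.6300 * 0.99700450 = 40.50829265
P = C - S*exp(-qT) + K*exp(-rT)
P = 6.6981 - 46.14000000 + 40.50829265 = 1.0664

Answer: Put price = 1.0664


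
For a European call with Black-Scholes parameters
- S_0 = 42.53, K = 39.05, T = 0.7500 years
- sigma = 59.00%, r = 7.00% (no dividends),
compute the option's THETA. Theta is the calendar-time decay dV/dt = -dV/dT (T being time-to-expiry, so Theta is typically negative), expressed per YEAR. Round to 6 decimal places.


Answer: Theta = -6.346432

Derivation:
d1 = 0.5252993691; d2 = 0.0143443809
phi(d1) = 0.3475286238; exp(-qT) = 1.0000000000; exp(-rT) = 0.9488543211
Theta = -S*exp(-qT)*phi(d1)*sigma/(2*sqrt(T)) - r*K*exp(-rT)*N(d2) + q*S*exp(-qT)*N(d1)
N(d1) = 0.7003124521; N(d2) = 0.5057223838; sqrt(T) = 0.8660254038
Term 1 = -42.5300 * 1.0000000000 * 0.3475286238 * 0.5900 / (2 * 0.8660254038) = -5.0347434730
Term 2 = -0.0700 * 39.0500 * 0.9488543211 * 0.5057223838 = -1.3116887518
Term 3 = 0 (no dividend yield, q = 0)
Theta = -5.0347434730 + (-1.3116887518) + (0.0000000000) = -6.346432


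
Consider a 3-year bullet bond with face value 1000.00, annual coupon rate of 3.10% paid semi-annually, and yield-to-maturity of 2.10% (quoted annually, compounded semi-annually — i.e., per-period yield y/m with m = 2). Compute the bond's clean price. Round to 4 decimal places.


Answer: Price = 1028.9277

Derivation:
Coupon per period c = face * coupon_rate / m = 15.500000
Periods per year m = 2; per-period yield y/m = 0.010500
Number of cashflows N = 6
Cashflows (t years, CF_t, discount factor 1/(1+y/m)^(m*t), PV):
  t = 0.5000: CF_t = 15.500000, DF = 0.989609, PV = 15.338941
  t = 1.0000: CF_t = 15.500000, DF = 0.979326, PV = 15.179556
  t = 1.5000: CF_t = 15.500000, DF = 0.969150, PV = 15.021827
  t = 2.0000: CF_t = 15.500000, DF = 0.959080, PV = 14.865736
  t = 2.5000: CF_t = 15.500000, DF = 0.949114, PV = 14.711268
  t = 3.0000: CF_t = 1015.500000, DF = 0.939252, PV = 953.810328
Price P = sum_t PV_t = 1028.927656


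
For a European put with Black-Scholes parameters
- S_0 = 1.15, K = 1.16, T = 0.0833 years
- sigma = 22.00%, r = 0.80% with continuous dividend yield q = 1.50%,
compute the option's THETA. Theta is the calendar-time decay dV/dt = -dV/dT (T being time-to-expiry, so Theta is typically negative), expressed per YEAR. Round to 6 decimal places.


Answer: Theta = -0.177615

Derivation:
d1 = -0.1137917738; d2 = -0.1772876005
phi(d1) = 0.3963677579; exp(-qT) = 0.9987512803; exp(-rT) = 0.9993338220
Theta = -S*exp(-qT)*phi(d1)*sigma/(2*sqrt(T)) + r*K*exp(-rT)*N(-d2) - q*S*exp(-qT)*N(-d1)
N(-d1) = 0.5452985701; N(-d2) = 0.5703587550; sqrt(T) = 0.2886173938
Term 1 = -1.1500 * 0.9987512803 * 0.3963677579 * 0.2200 / (2 * 0.2886173938) = -0.1735096740
Term 2 = 0.0080 * 1.1600 * 0.9993338220 * 0.5703587550 = 0.0052894032
Term 3 = -0.0150 * 1.1500 * 0.9987512803 * 0.5452985701 = -0.0093946544
Theta = -0.1735096740 + (0.0052894032) + (-0.0093946544) = -0.177615


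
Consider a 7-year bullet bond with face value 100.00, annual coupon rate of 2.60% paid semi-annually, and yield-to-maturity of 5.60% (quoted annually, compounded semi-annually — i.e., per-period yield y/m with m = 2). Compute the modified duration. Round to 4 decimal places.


Answer: Modified duration = 6.2019

Derivation:
Coupon per period c = face * coupon_rate / m = 1.300000
Periods per year m = 2; per-period yield y/m = 0.028000
Number of cashflows N = 14
Cashflows (t years, CF_t, discount factor 1/(1+y/m)^(m*t), PV):
  t = 0.5000: CF_t = 1.300000, DF = 0.972763, PV = 1.264591
  t = 1.0000: CF_t = 1.300000, DF = 0.946267, PV = 1.230147
  t = 1.5000: CF_t = 1.300000, DF = 0.920493, PV = 1.196641
  t = 2.0000: CF_t = 1.300000, DF = 0.895422, PV = 1.164048
  t = 2.5000: CF_t = 1.300000, DF = 0.871033, PV = 1.132342
  t = 3.0000: CF_t = 1.300000, DF = 0.847308, PV = 1.101500
  t = 3.5000: CF_t = 1.300000, DF = 0.824230, PV = 1.071498
  t = 4.0000: CF_t = 1.300000, DF = 0.801780, PV = 1.042314
  t = 4.5000: CF_t = 1.300000, DF = 0.779941, PV = 1.013924
  t = 5.0000: CF_t = 1.300000, DF = 0.758698, PV = 0.986307
  t = 5.5000: CF_t = 1.300000, DF = 0.738033, PV = 0.959443
  t = 6.0000: CF_t = 1.300000, DF = 0.717931, PV = 0.933310
  t = 6.5000: CF_t = 1.300000, DF = 0.698376, PV = 0.907889
  t = 7.0000: CF_t = 101.300000, DF = 0.679354, PV = 68.818601
Price P = sum_t PV_t = 82.822557
First compute Macaulay numerator sum_t t * PV_t:
  t * PV_t at t = 0.5000: 0.632296
  t * PV_t at t = 1.0000: 1.230147
  t * PV_t at t = 1.5000: 1.794962
  t * PV_t at t = 2.0000: 2.328096
  t * PV_t at t = 2.5000: 2.830856
  t * PV_t at t = 3.0000: 3.304501
  t * PV_t at t = 3.5000: 3.750245
  t * PV_t at t = 4.0000: 4.169255
  t * PV_t at t = 4.5000: 4.562657
  t * PV_t at t = 5.0000: 4.931536
  t * PV_t at t = 5.5000: 5.276935
  t * PV_t at t = 6.0000: 5.599861
  t * PV_t at t = 6.5000: 5.901280
  t * PV_t at t = 7.0000: 481.730207
Macaulay duration D = 528.042834 / 82.822557 = 6.375592
Modified duration = D / (1 + y/m) = 6.375592 / (1 + 0.028000) = 6.201938


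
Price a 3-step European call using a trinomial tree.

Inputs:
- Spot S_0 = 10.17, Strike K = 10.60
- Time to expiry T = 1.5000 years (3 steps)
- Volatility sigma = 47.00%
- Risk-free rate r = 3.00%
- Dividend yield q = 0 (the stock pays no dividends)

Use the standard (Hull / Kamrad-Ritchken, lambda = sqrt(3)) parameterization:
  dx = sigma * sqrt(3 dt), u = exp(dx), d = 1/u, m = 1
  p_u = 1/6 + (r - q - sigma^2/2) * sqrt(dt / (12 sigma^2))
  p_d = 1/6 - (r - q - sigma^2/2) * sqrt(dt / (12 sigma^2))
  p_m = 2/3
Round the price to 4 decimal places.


Answer: Price = V(0,0) = 2.1489

Derivation:
dt = T/N = 0.500000; dx = sigma*sqrt(3*dt) = 0.575630
u = exp(dx) = 1.778251; d = 1/u = 0.562350
p_u = 0.131727, p_m = 0.666667, p_d = 0.201607
Discount per step: exp(-r*dt) = 0.985112
Stock lattice S(k, j) with j the centered position index:
  k=0: S(0,+0) = 10.1700
  k=1: S(1,-1) = 5.7191; S(1,+0) = 10.1700; S(1,+1) = 18.0848
  k=2: S(2,-2) = 3.2161; S(2,-1) = 5.7191; S(2,+0) = 10.1700; S(2,+1) = 18.0848; S(2,+2) = 32.1593
  k=3: S(3,-3) = 1.8086; S(3,-2) = 3.2161; S(3,-1) = 5.7191; S(3,+0) = 10.1700; S(3,+1) = 18.0848; S(3,+2) = 32.1593; S(3,+3) = 57.1873
Terminal payoffs V(N, j) = max(S_T - K, 0):
  V(3,-3) = 0.000000; V(3,-2) = 0.000000; V(3,-1) = 0.000000; V(3,+0) = 0.000000; V(3,+1) = 7.484809; V(3,+2) = 21.559323; V(3,+3) = 46.587336
Backward induction: V(k, j) = exp(-r*dt) * [p_u * V(k+1, j+1) + p_m * V(k+1, j) + p_d * V(k+1, j-1)]
  V(2,-2) = exp(-r*dt) * [p_u*0.000000 + p_m*0.000000 + p_d*0.000000] = 0.000000
  V(2,-1) = exp(-r*dt) * [p_u*0.000000 + p_m*0.000000 + p_d*0.000000] = 0.000000
  V(2,+0) = exp(-r*dt) * [p_u*7.484809 + p_m*0.000000 + p_d*0.000000] = 0.971270
  V(2,+1) = exp(-r*dt) * [p_u*21.559323 + p_m*7.484809 + p_d*0.000000] = 7.713240
  V(2,+2) = exp(-r*dt) * [p_u*46.587336 + p_m*21.559323 + p_d*7.484809] = 21.690850
  V(1,-1) = exp(-r*dt) * [p_u*0.971270 + p_m*0.000000 + p_d*0.000000] = 0.126037
  V(1,+0) = exp(-r*dt) * [p_u*7.713240 + p_m*0.971270 + p_d*0.000000] = 1.638786
  V(1,+1) = exp(-r*dt) * [p_u*21.690850 + p_m*7.713240 + p_d*0.971270] = 8.073227
  V(0,+0) = exp(-r*dt) * [p_u*8.073227 + p_m*1.638786 + p_d*0.126037] = 2.148917


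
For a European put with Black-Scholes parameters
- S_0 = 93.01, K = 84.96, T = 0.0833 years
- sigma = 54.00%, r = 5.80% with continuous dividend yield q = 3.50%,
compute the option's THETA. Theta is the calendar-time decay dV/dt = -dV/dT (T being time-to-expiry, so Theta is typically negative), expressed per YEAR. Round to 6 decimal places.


Answer: Theta = -26.961101

Derivation:
d1 = 0.6710633306; d2 = 0.5152099380
phi(d1) = 0.3185099609; exp(-qT) = 0.9970887459; exp(-rT) = 0.9951802524
Theta = -S*exp(-qT)*phi(d1)*sigma/(2*sqrt(T)) + r*K*exp(-rT)*N(-d2) - q*S*exp(-qT)*N(-d1)
N(-d1) = 0.2510900929; N(-d2) = 0.3032031626; sqrt(T) = 0.2886173938
Term 1 = -93.0100 * 0.9970887459 * 0.3185099609 * 0.5400 / (2 * 0.2886173938) = -27.6329811650
Term 2 = 0.0580 * 84.9600 * 0.9951802524 * 0.3032031626 = 1.4868870325
Term 3 = -0.0350 * 93.0100 * 0.9970887459 * 0.2510900929 = -0.8150065152
Theta = -27.6329811650 + (1.4868870325) + (-0.8150065152) = -26.961101


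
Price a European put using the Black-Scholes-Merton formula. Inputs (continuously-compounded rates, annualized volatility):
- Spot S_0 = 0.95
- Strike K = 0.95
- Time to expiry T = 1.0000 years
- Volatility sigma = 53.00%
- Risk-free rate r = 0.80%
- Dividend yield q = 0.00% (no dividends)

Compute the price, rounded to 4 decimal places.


d1 = (ln(S/K) + (r - q + 0.5*sigma^2) * T) / (sigma * sqrt(T)) = 0.28009434
d2 = d1 - sigma * sqrt(T) = -0.24990566
exp(-rT) = 0.99203191; exp(-qT) = 1.00000000
P = K * exp(-rT) * N(-d2) - S_0 * exp(-qT) * N(-d1)
N(-d1) = 0.38970256; N(-d2) = 0.59866985
P = 0.9500 * 0.99203191 * 0.59866985 - 0.9500 * 1.00000000 * 0.38970256 = 0.1940

Answer: Price = 0.1940


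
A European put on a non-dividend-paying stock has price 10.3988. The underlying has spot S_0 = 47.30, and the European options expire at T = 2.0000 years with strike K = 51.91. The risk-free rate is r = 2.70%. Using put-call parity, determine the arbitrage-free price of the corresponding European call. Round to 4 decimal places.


Answer: Call price = 8.5176

Derivation:
Put-call parity: C - P = S_0 * exp(-qT) - K * exp(-rT).
S_0 * exp(-qT) = 47.3000 * 1.00000000 = 47.30000000
K * exp(-rT) = 51.9100 * 0.94743211 = 49.18120065
C = P + S*exp(-qT) - K*exp(-rT)
C = 10.3988 + 47.30000000 - 49.18120065 = 8.5176


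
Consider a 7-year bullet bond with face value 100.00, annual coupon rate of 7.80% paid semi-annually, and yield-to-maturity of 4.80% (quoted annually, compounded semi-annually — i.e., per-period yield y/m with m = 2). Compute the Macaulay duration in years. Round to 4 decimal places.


Coupon per period c = face * coupon_rate / m = 3.900000
Periods per year m = 2; per-period yield y/m = 0.024000
Number of cashflows N = 14
Cashflows (t years, CF_t, discount factor 1/(1+y/m)^(m*t), PV):
  t = 0.5000: CF_t = 3.900000, DF = 0.976562, PV = 3.808594
  t = 1.0000: CF_t = 3.900000, DF = 0.953674, PV = 3.719330
  t = 1.5000: CF_t = 3.900000, DF = 0.931323, PV = 3.632158
  t = 2.0000: CF_t = 3.900000, DF = 0.909495, PV = 3.547029
  t = 2.5000: CF_t = 3.900000, DF = 0.888178, PV = 3.463896
  t = 3.0000: CF_t = 3.900000, DF = 0.867362, PV = 3.382711
  t = 3.5000: CF_t = 3.900000, DF = 0.847033, PV = 3.303428
  t = 4.0000: CF_t = 3.900000, DF = 0.827181, PV = 3.226004
  t = 4.5000: CF_t = 3.900000, DF = 0.807794, PV = 3.150395
  t = 5.0000: CF_t = 3.900000, DF = 0.788861, PV = 3.076558
  t = 5.5000: CF_t = 3.900000, DF = 0.770372, PV = 3.004451
  t = 6.0000: CF_t = 3.900000, DF = 0.752316, PV = 2.934034
  t = 6.5000: CF_t = 3.900000, DF = 0.734684, PV = 2.865267
  t = 7.0000: CF_t = 103.900000, DF = 0.717465, PV = 74.544594
Price P = sum_t PV_t = 117.658449
Macaulay numerator sum_t t * PV_t:
  t * PV_t at t = 0.5000: 1.904297
  t * PV_t at t = 1.0000: 3.719330
  t * PV_t at t = 1.5000: 5.448237
  t * PV_t at t = 2.0000: 7.094059
  t * PV_t at t = 2.5000: 8.659740
  t * PV_t at t = 3.0000: 10.148132
  t * PV_t at t = 3.5000: 11.562000
  t * PV_t at t = 4.0000: 12.904018
  t * PV_t at t = 4.5000: 14.176777
  t * PV_t at t = 5.0000: 15.382788
  t * PV_t at t = 5.5000: 16.524479
  t * PV_t at t = 6.0000: 17.604203
  t * PV_t at t = 6.5000: 18.624239
  t * PV_t at t = 7.0000: 521.812159
Macaulay duration D = (sum_t t * PV_t) / P = 665.564456 / 117.658449 = 5.656750

Answer: Macaulay duration = 5.6568 years
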